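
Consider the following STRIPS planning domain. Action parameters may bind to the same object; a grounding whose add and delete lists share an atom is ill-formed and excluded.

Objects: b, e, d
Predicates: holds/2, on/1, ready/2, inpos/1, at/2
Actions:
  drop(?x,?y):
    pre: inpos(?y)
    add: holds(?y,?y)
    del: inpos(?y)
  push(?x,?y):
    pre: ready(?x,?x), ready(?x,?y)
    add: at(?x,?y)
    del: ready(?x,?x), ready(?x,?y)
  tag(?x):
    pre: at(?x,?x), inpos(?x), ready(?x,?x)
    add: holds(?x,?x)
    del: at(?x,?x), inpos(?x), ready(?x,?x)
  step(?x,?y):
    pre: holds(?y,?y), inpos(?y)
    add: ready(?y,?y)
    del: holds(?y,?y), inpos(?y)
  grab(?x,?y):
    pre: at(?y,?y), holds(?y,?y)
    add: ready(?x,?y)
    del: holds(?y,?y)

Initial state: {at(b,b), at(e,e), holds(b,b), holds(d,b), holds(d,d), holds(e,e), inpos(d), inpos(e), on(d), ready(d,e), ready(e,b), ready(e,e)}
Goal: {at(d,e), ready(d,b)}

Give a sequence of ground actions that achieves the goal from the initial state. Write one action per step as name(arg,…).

1. step(b,d)  →  {at(b,b), at(e,e), holds(b,b), holds(d,b), holds(e,e), inpos(e), on(d), ready(d,d), ready(d,e), ready(e,b), ready(e,e)}
2. push(d,e)  →  {at(b,b), at(d,e), at(e,e), holds(b,b), holds(d,b), holds(e,e), inpos(e), on(d), ready(e,b), ready(e,e)}
3. grab(d,b)  →  {at(b,b), at(d,e), at(e,e), holds(d,b), holds(e,e), inpos(e), on(d), ready(d,b), ready(e,b), ready(e,e)}

step(b,d); push(d,e); grab(d,b)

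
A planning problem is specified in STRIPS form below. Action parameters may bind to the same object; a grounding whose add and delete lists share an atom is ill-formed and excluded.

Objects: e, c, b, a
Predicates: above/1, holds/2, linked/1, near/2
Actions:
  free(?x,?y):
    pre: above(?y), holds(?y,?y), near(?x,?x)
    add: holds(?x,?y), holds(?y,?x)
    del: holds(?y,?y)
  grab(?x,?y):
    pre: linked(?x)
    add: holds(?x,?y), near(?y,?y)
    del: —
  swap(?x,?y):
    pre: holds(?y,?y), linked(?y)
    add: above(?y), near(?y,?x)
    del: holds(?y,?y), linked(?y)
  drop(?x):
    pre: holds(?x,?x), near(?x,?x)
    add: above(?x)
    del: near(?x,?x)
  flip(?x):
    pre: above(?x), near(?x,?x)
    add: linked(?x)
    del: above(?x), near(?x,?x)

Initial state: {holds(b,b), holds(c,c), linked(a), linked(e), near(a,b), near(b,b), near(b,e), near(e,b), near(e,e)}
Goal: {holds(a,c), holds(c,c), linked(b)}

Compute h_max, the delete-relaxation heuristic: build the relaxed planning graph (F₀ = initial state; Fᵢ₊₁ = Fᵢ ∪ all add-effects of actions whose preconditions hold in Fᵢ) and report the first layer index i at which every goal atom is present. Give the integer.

2

F0 = init (9 atoms)
F1 = F0 ∪ {above(b), holds(a,a), holds(a,b), holds(a,c), holds(a,e), holds(e,a), holds(e,b), holds(e,c), holds(e,e), near(a,a), near(c,c)}  (20 atoms)
F2 = F1 ∪ {above(a), above(c), above(e), holds(b,a), holds(b,c), holds(b,e), holds(c,b), linked(b), near(a,c), near(a,e), near(e,a), near(e,c)}  (32 atoms)
goal ⊆ F2  ⇒  h_max = 2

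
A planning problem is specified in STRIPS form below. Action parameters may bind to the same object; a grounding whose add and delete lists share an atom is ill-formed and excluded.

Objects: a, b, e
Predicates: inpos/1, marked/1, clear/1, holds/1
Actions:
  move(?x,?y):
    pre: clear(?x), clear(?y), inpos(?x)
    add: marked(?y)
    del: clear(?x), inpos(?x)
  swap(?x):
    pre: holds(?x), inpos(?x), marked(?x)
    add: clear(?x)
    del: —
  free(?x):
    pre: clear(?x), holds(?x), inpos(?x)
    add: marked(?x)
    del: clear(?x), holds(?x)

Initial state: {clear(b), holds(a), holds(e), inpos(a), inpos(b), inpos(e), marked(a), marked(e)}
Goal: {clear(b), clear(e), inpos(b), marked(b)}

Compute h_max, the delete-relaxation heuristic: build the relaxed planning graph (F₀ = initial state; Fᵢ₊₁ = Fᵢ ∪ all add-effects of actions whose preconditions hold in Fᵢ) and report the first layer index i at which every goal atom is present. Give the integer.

1

F0 = init (8 atoms)
F1 = F0 ∪ {clear(a), clear(e), marked(b)}  (11 atoms)
goal ⊆ F1  ⇒  h_max = 1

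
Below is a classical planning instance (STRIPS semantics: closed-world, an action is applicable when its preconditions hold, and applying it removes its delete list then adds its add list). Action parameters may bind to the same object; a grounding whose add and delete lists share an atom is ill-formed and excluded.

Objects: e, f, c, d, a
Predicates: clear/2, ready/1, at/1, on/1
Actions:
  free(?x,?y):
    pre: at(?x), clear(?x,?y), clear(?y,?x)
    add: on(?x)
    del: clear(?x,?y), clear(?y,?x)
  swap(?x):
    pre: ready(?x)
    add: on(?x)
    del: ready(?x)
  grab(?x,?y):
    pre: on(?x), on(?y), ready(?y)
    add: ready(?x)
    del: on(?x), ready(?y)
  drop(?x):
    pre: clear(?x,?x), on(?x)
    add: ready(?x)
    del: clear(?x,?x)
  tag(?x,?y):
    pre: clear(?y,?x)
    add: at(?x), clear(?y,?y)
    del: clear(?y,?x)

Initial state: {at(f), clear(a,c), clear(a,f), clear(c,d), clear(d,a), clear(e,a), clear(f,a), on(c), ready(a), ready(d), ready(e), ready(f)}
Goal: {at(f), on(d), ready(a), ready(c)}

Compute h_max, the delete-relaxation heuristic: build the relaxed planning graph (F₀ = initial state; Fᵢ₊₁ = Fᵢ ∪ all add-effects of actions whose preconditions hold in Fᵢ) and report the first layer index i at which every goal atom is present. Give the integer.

2

F0 = init (12 atoms)
F1 = F0 ∪ {at(a), at(c), at(d), clear(a,a), clear(c,c), clear(d,d), clear(e,e), clear(f,f), on(a), on(d), on(e), on(f)}  (24 atoms)
F2 = F1 ∪ {ready(c)}  (25 atoms)
goal ⊆ F2  ⇒  h_max = 2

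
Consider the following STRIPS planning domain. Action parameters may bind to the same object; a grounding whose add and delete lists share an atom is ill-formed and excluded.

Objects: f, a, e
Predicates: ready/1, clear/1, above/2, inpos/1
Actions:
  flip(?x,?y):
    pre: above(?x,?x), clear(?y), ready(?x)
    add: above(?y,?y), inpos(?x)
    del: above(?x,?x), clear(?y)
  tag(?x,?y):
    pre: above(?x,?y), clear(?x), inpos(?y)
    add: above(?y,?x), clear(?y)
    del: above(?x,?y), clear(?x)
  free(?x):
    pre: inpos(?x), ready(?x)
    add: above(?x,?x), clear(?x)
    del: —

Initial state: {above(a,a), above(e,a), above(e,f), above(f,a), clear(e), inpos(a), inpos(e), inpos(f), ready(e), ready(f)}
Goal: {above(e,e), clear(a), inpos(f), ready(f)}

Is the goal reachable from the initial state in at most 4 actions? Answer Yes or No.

1. tag(e,a)  →  {above(a,a), above(a,e), above(e,f), above(f,a), clear(a), inpos(a), inpos(e), inpos(f), ready(e), ready(f)}
2. free(e)  →  {above(a,a), above(a,e), above(e,e), above(e,f), above(f,a), clear(a), clear(e), inpos(a), inpos(e), inpos(f), ready(e), ready(f)}
optimal plan length = 2; 2 ≤ 4

Yes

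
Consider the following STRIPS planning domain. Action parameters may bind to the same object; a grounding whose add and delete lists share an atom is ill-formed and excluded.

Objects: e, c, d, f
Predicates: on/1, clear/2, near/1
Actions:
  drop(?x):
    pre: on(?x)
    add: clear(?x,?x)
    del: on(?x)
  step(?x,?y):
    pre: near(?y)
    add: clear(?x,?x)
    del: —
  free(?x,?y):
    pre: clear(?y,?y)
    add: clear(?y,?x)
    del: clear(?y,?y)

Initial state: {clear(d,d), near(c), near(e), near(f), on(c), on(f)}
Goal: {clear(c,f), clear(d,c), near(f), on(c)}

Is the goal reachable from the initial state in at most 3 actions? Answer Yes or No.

Yes

1. step(c,e)  →  {clear(c,c), clear(d,d), near(c), near(e), near(f), on(c), on(f)}
2. free(c,d)  →  {clear(c,c), clear(d,c), near(c), near(e), near(f), on(c), on(f)}
3. free(f,c)  →  {clear(c,f), clear(d,c), near(c), near(e), near(f), on(c), on(f)}
optimal plan length = 3; 3 ≤ 3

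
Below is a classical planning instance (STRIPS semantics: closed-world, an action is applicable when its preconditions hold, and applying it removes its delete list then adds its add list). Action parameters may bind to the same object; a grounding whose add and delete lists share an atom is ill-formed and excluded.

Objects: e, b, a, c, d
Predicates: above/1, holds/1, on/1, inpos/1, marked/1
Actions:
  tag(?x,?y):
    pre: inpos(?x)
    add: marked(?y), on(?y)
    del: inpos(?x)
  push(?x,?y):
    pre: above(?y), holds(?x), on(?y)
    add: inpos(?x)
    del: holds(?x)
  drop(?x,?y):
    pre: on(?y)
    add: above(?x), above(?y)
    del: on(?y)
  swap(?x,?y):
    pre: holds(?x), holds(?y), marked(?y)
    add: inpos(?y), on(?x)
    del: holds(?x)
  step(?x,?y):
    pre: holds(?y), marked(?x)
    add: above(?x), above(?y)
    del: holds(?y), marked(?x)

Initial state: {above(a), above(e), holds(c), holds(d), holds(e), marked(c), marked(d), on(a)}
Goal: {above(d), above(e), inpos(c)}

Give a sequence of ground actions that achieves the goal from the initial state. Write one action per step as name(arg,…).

push(c,a); drop(d,a)

1. push(c,a)  →  {above(a), above(e), holds(d), holds(e), inpos(c), marked(c), marked(d), on(a)}
2. drop(d,a)  →  {above(a), above(d), above(e), holds(d), holds(e), inpos(c), marked(c), marked(d)}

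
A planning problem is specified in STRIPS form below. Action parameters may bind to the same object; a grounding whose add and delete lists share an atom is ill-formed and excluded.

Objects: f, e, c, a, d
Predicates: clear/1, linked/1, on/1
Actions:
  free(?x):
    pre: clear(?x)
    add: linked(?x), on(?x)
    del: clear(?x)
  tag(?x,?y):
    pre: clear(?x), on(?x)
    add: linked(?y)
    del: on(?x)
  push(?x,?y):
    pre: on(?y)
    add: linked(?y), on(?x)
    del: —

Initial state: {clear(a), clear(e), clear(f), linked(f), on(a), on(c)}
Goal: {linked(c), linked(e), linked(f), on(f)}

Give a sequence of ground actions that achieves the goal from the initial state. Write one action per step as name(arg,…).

1. free(e)  →  {clear(a), clear(f), linked(e), linked(f), on(a), on(c), on(e)}
2. push(f,c)  →  {clear(a), clear(f), linked(c), linked(e), linked(f), on(a), on(c), on(e), on(f)}

free(e); push(f,c)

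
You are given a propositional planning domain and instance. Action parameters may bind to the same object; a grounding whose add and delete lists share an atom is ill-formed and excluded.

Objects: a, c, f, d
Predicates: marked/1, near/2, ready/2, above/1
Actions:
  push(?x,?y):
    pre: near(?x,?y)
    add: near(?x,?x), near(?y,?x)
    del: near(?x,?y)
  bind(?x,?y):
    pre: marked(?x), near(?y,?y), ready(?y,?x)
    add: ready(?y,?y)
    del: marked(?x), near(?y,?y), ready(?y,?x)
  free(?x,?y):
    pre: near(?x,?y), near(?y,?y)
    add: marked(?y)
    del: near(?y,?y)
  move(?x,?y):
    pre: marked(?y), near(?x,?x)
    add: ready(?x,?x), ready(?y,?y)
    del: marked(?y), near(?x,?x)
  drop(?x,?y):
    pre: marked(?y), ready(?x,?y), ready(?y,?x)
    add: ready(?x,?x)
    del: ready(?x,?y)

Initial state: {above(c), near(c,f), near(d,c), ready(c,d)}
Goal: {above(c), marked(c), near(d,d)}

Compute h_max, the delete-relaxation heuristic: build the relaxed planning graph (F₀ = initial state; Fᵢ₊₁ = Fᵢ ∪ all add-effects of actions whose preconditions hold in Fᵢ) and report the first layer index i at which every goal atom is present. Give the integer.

F0 = init (4 atoms)
F1 = F0 ∪ {near(c,c), near(c,d), near(d,d), near(f,c)}  (8 atoms)
F2 = F1 ∪ {marked(c), marked(d), near(f,f)}  (11 atoms)
goal ⊆ F2  ⇒  h_max = 2

2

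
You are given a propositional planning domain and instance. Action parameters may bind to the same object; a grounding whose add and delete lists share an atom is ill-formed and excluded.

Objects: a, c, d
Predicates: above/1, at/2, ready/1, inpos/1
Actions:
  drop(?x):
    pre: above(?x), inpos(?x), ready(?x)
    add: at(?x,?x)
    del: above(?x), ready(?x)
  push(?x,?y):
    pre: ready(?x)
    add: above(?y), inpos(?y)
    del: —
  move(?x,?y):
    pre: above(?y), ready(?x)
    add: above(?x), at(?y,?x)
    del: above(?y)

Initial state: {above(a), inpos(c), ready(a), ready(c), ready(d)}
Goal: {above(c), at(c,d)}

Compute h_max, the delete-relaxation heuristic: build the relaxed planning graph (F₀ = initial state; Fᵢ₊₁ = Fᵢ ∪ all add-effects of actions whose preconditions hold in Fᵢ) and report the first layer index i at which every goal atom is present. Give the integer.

F0 = init (5 atoms)
F1 = F0 ∪ {above(c), above(d), at(a,c), at(a,d), inpos(a), inpos(d)}  (11 atoms)
F2 = F1 ∪ {at(a,a), at(c,a), at(c,c), at(c,d), at(d,a), at(d,c), at(d,d)}  (18 atoms)
goal ⊆ F2  ⇒  h_max = 2

2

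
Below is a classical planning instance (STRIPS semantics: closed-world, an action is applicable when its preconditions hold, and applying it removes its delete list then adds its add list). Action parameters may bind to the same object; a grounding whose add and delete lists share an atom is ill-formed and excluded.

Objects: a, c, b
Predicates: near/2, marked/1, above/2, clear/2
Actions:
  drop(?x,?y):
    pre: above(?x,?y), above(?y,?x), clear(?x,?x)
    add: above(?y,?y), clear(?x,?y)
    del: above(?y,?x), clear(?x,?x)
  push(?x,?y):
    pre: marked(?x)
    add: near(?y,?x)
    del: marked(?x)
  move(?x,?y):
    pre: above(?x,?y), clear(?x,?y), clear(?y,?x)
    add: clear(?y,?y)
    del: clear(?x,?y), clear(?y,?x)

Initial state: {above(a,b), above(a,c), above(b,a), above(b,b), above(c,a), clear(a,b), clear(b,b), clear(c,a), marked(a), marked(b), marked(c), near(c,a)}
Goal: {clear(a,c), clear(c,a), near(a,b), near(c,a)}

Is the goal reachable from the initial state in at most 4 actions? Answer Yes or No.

1. drop(b,a)  →  {above(a,a), above(a,c), above(b,a), above(b,b), above(c,a), clear(a,b), clear(b,a), clear(c,a), marked(a), marked(b), marked(c), near(c,a)}
2. push(b,a)  →  {above(a,a), above(a,c), above(b,a), above(b,b), above(c,a), clear(a,b), clear(b,a), clear(c,a), marked(a), marked(c), near(a,b), near(c,a)}
3. move(b,a)  →  {above(a,a), above(a,c), above(b,a), above(b,b), above(c,a), clear(a,a), clear(c,a), marked(a), marked(c), near(a,b), near(c,a)}
4. drop(a,c)  →  {above(a,a), above(a,c), above(b,a), above(b,b), above(c,c), clear(a,c), clear(c,a), marked(a), marked(c), near(a,b), near(c,a)}
optimal plan length = 4; 4 ≤ 4

Yes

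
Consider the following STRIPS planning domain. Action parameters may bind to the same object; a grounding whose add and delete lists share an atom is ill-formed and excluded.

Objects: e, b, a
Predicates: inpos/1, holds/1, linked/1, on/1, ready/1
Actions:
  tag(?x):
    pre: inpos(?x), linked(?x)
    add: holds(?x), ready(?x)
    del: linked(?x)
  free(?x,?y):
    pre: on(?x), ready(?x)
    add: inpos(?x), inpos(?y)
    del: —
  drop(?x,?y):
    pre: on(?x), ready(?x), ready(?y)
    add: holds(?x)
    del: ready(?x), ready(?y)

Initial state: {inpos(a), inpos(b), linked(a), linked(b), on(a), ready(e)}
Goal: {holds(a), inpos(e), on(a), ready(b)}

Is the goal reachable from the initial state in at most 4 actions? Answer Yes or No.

1. tag(b)  →  {holds(b), inpos(a), inpos(b), linked(a), on(a), ready(b), ready(e)}
2. tag(a)  →  {holds(a), holds(b), inpos(a), inpos(b), on(a), ready(a), ready(b), ready(e)}
3. free(a,e)  →  {holds(a), holds(b), inpos(a), inpos(b), inpos(e), on(a), ready(a), ready(b), ready(e)}
optimal plan length = 3; 3 ≤ 4

Yes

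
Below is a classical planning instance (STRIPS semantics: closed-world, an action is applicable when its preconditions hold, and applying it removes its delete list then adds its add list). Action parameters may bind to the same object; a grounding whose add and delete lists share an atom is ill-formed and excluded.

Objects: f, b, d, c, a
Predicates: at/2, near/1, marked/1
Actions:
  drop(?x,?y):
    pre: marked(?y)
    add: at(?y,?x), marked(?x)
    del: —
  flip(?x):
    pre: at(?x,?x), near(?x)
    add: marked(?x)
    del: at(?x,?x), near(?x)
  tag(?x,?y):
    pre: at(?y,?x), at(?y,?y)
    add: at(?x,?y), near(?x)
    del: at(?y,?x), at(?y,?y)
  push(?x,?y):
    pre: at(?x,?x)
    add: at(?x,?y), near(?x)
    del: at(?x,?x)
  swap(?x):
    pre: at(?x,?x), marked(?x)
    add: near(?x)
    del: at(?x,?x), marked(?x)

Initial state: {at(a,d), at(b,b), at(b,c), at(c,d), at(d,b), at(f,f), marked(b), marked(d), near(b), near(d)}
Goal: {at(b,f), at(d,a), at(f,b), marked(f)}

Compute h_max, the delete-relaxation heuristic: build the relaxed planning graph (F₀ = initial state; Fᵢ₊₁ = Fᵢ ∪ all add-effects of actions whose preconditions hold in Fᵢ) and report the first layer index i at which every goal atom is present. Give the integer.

F0 = init (10 atoms)
F1 = F0 ∪ {at(b,a), at(b,d), at(b,f), at(c,b), at(d,a), at(d,c), at(d,d), at(d,f), at(f,a), at(f,b), at(f,c), at(f,d), marked(a), marked(c), marked(f), near(c), near(f)}  (27 atoms)
goal ⊆ F1  ⇒  h_max = 1

1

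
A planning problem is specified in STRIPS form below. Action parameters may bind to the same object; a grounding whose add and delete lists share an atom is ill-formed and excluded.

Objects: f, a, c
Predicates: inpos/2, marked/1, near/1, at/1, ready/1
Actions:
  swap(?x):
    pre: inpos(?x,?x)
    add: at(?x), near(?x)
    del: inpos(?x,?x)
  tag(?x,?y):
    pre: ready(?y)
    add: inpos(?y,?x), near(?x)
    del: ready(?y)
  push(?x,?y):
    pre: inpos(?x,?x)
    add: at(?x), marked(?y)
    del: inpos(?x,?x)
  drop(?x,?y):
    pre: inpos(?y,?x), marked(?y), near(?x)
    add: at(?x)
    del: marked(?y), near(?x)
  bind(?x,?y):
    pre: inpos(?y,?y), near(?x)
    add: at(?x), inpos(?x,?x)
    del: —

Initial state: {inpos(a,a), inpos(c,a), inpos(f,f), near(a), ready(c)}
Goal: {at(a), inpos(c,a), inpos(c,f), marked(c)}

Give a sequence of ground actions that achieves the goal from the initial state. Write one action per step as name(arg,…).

tag(f,c); push(a,c)

1. tag(f,c)  →  {inpos(a,a), inpos(c,a), inpos(c,f), inpos(f,f), near(a), near(f)}
2. push(a,c)  →  {at(a), inpos(c,a), inpos(c,f), inpos(f,f), marked(c), near(a), near(f)}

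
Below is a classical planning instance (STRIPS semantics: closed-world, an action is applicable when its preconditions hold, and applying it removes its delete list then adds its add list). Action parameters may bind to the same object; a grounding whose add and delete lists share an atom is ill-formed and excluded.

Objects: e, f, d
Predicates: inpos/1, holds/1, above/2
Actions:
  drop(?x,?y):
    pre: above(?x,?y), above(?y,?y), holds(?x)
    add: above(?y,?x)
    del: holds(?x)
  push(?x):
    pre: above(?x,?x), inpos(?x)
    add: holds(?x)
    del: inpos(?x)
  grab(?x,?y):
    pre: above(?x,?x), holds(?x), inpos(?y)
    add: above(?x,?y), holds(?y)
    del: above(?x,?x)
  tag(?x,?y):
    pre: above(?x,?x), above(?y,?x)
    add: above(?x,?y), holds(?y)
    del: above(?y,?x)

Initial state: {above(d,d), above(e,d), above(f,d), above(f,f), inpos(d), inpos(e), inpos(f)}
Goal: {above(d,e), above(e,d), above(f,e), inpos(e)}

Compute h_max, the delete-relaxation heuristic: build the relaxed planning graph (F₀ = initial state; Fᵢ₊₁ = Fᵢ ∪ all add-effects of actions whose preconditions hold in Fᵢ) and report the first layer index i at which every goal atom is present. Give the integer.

2

F0 = init (7 atoms)
F1 = F0 ∪ {above(d,e), above(d,f), holds(d), holds(e), holds(f)}  (12 atoms)
F2 = F1 ∪ {above(f,e)}  (13 atoms)
goal ⊆ F2  ⇒  h_max = 2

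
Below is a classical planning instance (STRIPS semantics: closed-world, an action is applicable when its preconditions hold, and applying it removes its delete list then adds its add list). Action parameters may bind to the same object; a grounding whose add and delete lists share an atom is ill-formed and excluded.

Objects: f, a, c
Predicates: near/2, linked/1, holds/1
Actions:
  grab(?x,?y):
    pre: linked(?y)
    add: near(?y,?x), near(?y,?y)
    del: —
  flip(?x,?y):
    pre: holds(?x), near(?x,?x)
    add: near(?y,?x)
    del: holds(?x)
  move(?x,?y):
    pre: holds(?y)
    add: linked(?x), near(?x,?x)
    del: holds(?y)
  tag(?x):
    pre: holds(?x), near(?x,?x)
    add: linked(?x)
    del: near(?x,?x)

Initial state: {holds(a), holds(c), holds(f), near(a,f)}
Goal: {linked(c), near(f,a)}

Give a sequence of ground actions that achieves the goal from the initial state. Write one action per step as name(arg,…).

move(f,f); grab(a,f); move(c,a)

1. move(f,f)  →  {holds(a), holds(c), linked(f), near(a,f), near(f,f)}
2. grab(a,f)  →  {holds(a), holds(c), linked(f), near(a,f), near(f,a), near(f,f)}
3. move(c,a)  →  {holds(c), linked(c), linked(f), near(a,f), near(c,c), near(f,a), near(f,f)}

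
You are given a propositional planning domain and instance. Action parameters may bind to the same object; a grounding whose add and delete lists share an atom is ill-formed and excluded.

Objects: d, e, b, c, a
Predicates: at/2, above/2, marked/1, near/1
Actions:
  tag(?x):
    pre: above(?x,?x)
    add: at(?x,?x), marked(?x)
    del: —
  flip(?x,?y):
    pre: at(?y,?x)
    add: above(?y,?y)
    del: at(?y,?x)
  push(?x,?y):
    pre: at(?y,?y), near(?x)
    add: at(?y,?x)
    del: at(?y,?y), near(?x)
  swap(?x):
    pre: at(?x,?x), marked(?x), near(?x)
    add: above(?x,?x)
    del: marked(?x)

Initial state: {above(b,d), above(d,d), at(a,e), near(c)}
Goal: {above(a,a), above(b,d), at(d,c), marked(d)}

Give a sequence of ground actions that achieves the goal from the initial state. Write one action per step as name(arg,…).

tag(d); flip(e,a); push(c,d)

1. tag(d)  →  {above(b,d), above(d,d), at(a,e), at(d,d), marked(d), near(c)}
2. flip(e,a)  →  {above(a,a), above(b,d), above(d,d), at(d,d), marked(d), near(c)}
3. push(c,d)  →  {above(a,a), above(b,d), above(d,d), at(d,c), marked(d)}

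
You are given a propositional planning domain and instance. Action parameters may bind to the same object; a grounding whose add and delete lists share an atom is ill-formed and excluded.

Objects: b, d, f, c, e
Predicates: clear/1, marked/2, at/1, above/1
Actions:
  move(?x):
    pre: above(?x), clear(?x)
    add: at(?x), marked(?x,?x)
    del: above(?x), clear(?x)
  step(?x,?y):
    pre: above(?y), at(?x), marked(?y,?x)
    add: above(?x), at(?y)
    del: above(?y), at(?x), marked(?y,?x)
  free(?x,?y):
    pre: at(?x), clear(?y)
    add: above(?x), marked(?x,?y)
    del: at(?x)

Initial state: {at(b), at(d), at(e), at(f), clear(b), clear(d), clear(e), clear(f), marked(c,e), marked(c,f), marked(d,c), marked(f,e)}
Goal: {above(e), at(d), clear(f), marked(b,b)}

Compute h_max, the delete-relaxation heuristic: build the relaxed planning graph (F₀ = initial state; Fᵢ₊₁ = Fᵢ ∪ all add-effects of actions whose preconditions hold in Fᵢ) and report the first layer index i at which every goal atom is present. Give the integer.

1

F0 = init (12 atoms)
F1 = F0 ∪ {above(b), above(d), above(e), above(f), marked(b,b), marked(b,d), marked(b,e), marked(b,f), marked(d,b), marked(d,d), marked(d,e), marked(d,f), marked(e,b), marked(e,d), marked(e,e), marked(e,f), marked(f,b), marked(f,d), marked(f,f)}  (31 atoms)
goal ⊆ F1  ⇒  h_max = 1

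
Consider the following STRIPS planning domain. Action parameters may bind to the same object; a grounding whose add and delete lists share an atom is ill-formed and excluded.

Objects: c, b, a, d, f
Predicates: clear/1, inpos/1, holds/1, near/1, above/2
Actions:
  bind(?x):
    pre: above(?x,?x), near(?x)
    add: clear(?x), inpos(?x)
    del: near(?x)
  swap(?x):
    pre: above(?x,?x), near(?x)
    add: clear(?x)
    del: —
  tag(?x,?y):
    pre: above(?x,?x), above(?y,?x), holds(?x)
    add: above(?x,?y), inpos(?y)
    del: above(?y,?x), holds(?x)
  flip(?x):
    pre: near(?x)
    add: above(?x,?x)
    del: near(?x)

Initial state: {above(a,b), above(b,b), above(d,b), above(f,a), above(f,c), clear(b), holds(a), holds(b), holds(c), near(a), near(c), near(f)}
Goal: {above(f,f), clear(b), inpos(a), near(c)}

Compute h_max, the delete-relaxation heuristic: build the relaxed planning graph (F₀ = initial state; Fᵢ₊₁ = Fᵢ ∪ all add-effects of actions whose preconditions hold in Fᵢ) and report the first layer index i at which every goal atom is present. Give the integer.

1

F0 = init (12 atoms)
F1 = F0 ∪ {above(a,a), above(b,a), above(b,d), above(c,c), above(f,f), inpos(a), inpos(d)}  (19 atoms)
goal ⊆ F1  ⇒  h_max = 1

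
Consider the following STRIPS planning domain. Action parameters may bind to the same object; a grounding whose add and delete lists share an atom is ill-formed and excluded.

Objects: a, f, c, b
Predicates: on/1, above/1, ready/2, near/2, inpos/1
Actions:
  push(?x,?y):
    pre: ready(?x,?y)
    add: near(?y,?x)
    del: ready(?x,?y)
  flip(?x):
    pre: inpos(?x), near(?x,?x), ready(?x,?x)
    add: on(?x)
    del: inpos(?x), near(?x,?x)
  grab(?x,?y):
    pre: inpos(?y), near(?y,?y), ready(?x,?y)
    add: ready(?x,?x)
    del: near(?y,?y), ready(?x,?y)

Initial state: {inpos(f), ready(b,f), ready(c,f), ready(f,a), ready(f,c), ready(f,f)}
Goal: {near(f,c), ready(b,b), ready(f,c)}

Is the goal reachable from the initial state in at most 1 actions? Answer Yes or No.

1. push(f,f)  →  {inpos(f), near(f,f), ready(b,f), ready(c,f), ready(f,a), ready(f,c)}
2. push(c,f)  →  {inpos(f), near(f,c), near(f,f), ready(b,f), ready(f,a), ready(f,c)}
3. grab(b,f)  →  {inpos(f), near(f,c), ready(b,b), ready(f,a), ready(f,c)}
optimal plan length = 3; 3 > 1

No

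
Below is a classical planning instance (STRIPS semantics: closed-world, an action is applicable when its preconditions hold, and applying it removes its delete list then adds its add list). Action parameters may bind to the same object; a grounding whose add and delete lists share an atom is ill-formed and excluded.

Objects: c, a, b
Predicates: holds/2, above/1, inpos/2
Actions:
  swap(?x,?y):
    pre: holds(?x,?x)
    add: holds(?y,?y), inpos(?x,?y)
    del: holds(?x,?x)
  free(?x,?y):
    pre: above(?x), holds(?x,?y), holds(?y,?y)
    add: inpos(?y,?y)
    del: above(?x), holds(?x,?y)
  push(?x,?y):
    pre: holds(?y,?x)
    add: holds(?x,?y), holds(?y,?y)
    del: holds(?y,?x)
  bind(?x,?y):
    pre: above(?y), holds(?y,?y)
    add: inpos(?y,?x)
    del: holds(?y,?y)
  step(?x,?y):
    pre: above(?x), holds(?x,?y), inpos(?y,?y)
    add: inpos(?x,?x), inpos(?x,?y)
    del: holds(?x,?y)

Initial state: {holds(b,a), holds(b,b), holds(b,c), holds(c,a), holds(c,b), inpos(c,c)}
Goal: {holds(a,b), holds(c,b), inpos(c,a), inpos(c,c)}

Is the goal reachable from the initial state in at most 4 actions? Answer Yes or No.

1. swap(b,c)  →  {holds(b,a), holds(b,c), holds(c,a), holds(c,b), holds(c,c), inpos(b,c), inpos(c,c)}
2. swap(c,a)  →  {holds(a,a), holds(b,a), holds(b,c), holds(c,a), holds(c,b), inpos(b,c), inpos(c,a), inpos(c,c)}
3. push(a,b)  →  {holds(a,a), holds(a,b), holds(b,b), holds(b,c), holds(c,a), holds(c,b), inpos(b,c), inpos(c,a), inpos(c,c)}
optimal plan length = 3; 3 ≤ 4

Yes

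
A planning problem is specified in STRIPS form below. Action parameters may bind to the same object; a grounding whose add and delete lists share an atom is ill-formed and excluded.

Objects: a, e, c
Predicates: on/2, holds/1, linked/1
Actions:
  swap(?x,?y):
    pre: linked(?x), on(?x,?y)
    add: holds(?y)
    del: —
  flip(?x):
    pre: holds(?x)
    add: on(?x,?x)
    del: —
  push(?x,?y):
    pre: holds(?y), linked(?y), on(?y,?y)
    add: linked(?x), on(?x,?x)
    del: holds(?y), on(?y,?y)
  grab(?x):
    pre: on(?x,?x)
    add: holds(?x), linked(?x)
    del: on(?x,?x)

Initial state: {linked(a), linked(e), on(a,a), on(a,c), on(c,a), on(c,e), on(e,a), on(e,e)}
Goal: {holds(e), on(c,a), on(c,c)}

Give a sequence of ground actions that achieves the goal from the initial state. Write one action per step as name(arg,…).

swap(a,a); swap(e,e); push(c,a)

1. swap(a,a)  →  {holds(a), linked(a), linked(e), on(a,a), on(a,c), on(c,a), on(c,e), on(e,a), on(e,e)}
2. swap(e,e)  →  {holds(a), holds(e), linked(a), linked(e), on(a,a), on(a,c), on(c,a), on(c,e), on(e,a), on(e,e)}
3. push(c,a)  →  {holds(e), linked(a), linked(c), linked(e), on(a,c), on(c,a), on(c,c), on(c,e), on(e,a), on(e,e)}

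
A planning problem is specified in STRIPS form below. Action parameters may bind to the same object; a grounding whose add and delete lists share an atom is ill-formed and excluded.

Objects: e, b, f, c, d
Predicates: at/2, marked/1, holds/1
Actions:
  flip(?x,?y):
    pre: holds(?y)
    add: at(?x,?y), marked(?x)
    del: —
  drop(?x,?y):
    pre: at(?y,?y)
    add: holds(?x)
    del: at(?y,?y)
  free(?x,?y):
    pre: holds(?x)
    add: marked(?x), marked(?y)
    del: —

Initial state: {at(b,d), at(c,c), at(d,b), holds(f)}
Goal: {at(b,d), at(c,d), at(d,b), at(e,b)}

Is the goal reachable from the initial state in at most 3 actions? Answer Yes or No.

1. flip(f,f)  →  {at(b,d), at(c,c), at(d,b), at(f,f), holds(f), marked(f)}
2. drop(b,f)  →  {at(b,d), at(c,c), at(d,b), holds(b), holds(f), marked(f)}
3. flip(e,b)  →  {at(b,d), at(c,c), at(d,b), at(e,b), holds(b), holds(f), marked(e), marked(f)}
4. drop(d,c)  →  {at(b,d), at(d,b), at(e,b), holds(b), holds(d), holds(f), marked(e), marked(f)}
5. flip(c,d)  →  {at(b,d), at(c,d), at(d,b), at(e,b), holds(b), holds(d), holds(f), marked(c), marked(e), marked(f)}
optimal plan length = 5; 5 > 3

No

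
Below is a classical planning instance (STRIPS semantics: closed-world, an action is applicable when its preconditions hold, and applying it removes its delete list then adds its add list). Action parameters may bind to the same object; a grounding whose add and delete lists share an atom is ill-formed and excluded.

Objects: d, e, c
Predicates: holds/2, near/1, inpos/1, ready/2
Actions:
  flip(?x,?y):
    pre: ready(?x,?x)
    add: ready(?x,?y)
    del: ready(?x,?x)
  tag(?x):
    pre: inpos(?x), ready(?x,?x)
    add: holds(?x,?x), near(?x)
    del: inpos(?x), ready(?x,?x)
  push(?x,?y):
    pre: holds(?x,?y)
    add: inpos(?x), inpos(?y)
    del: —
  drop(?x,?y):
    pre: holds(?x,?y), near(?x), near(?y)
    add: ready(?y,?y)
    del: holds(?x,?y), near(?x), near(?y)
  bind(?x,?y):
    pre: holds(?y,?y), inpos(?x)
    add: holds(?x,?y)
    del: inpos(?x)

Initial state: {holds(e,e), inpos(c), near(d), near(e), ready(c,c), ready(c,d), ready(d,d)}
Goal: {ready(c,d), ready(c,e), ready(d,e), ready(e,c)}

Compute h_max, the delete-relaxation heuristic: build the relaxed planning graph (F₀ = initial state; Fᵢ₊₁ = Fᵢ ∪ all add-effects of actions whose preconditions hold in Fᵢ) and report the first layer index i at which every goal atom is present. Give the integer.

F0 = init (7 atoms)
F1 = F0 ∪ {holds(c,c), holds(c,e), inpos(e), near(c), ready(c,e), ready(d,c), ready(d,e), ready(e,e)}  (15 atoms)
F2 = F1 ∪ {holds(e,c), ready(e,c), ready(e,d)}  (18 atoms)
goal ⊆ F2  ⇒  h_max = 2

2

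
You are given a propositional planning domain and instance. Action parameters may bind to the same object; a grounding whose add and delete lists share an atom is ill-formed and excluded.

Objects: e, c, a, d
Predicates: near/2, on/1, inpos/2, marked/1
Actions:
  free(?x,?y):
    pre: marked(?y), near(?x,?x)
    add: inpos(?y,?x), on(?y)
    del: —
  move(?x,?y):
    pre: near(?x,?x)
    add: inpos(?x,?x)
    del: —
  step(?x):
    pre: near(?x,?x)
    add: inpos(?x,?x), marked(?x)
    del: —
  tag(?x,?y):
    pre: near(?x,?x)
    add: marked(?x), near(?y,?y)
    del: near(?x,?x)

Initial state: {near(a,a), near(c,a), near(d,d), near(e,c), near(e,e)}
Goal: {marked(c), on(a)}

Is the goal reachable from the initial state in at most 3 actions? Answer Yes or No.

1. tag(a,c)  →  {marked(a), near(c,a), near(c,c), near(d,d), near(e,c), near(e,e)}
2. free(e,a)  →  {inpos(a,e), marked(a), near(c,a), near(c,c), near(d,d), near(e,c), near(e,e), on(a)}
3. step(c)  →  {inpos(a,e), inpos(c,c), marked(a), marked(c), near(c,a), near(c,c), near(d,d), near(e,c), near(e,e), on(a)}
optimal plan length = 3; 3 ≤ 3

Yes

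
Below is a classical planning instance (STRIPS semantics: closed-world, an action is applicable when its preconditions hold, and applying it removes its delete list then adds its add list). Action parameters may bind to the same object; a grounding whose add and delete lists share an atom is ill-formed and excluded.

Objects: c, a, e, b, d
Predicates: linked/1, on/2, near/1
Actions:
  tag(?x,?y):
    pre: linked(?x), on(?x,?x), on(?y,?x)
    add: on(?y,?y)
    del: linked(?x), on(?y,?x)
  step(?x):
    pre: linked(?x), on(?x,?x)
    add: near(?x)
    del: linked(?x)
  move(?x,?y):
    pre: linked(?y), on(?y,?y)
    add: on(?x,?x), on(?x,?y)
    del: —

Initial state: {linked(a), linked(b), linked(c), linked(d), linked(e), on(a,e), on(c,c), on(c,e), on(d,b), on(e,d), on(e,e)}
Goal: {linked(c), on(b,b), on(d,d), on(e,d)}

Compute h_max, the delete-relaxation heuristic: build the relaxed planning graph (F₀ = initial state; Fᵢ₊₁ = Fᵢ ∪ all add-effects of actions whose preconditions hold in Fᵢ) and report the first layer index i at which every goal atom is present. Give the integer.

1

F0 = init (11 atoms)
F1 = F0 ∪ {near(c), near(e), on(a,a), on(a,c), on(b,b), on(b,c), on(b,e), on(d,c), on(d,d), on(d,e), on(e,c)}  (22 atoms)
goal ⊆ F1  ⇒  h_max = 1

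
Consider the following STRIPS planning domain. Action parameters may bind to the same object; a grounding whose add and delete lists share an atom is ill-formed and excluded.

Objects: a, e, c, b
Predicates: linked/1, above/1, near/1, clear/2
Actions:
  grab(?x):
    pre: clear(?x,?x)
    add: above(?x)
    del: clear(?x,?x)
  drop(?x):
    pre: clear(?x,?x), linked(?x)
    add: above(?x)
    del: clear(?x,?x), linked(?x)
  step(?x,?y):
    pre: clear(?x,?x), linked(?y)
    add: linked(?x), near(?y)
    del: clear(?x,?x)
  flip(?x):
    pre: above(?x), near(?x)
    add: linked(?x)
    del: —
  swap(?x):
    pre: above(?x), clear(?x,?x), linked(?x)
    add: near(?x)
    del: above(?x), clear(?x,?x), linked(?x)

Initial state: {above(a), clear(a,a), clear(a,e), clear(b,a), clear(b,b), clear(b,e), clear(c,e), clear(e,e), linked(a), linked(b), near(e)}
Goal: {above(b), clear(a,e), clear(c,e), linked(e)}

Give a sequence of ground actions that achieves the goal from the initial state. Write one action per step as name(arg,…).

1. grab(b)  →  {above(a), above(b), clear(a,a), clear(a,e), clear(b,a), clear(b,e), clear(c,e), clear(e,e), linked(a), linked(b), near(e)}
2. step(e,a)  →  {above(a), above(b), clear(a,a), clear(a,e), clear(b,a), clear(b,e), clear(c,e), linked(a), linked(b), linked(e), near(a), near(e)}

grab(b); step(e,a)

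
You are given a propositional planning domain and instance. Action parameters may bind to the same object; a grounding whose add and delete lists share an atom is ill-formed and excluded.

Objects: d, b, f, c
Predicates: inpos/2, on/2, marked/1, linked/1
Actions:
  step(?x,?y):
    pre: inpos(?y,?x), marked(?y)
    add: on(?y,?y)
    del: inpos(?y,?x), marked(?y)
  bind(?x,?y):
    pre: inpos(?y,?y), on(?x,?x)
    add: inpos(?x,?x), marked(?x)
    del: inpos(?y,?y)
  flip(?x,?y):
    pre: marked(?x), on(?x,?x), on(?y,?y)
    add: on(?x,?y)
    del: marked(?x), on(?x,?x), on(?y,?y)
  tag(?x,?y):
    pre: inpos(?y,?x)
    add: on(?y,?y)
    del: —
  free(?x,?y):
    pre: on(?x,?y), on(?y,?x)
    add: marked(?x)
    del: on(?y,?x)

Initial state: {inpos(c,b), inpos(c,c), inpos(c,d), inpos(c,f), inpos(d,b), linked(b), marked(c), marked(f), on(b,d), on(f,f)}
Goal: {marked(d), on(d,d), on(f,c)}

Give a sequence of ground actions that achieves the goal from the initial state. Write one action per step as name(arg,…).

1. step(d,c)  →  {inpos(c,b), inpos(c,c), inpos(c,f), inpos(d,b), linked(b), marked(f), on(b,d), on(c,c), on(f,f)}
2. flip(f,c)  →  {inpos(c,b), inpos(c,c), inpos(c,f), inpos(d,b), linked(b), on(b,d), on(f,c)}
3. tag(b,d)  →  {inpos(c,b), inpos(c,c), inpos(c,f), inpos(d,b), linked(b), on(b,d), on(d,d), on(f,c)}
4. bind(d,c)  →  {inpos(c,b), inpos(c,f), inpos(d,b), inpos(d,d), linked(b), marked(d), on(b,d), on(d,d), on(f,c)}

step(d,c); flip(f,c); tag(b,d); bind(d,c)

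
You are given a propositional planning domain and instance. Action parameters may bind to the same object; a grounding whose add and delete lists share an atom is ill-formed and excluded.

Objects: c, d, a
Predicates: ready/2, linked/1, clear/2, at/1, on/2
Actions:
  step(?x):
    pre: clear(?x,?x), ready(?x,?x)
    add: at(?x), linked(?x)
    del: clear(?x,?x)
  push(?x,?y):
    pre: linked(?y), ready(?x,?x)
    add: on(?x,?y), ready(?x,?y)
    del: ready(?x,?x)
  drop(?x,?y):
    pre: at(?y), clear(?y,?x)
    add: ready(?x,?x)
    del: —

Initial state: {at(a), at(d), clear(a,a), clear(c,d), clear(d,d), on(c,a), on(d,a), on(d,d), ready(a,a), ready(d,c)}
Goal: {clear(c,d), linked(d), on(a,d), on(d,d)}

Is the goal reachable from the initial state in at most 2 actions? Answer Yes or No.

No

1. drop(d,d)  →  {at(a), at(d), clear(a,a), clear(c,d), clear(d,d), on(c,a), on(d,a), on(d,d), ready(a,a), ready(d,c), ready(d,d)}
2. step(d)  →  {at(a), at(d), clear(a,a), clear(c,d), linked(d), on(c,a), on(d,a), on(d,d), ready(a,a), ready(d,c), ready(d,d)}
3. push(a,d)  →  {at(a), at(d), clear(a,a), clear(c,d), linked(d), on(a,d), on(c,a), on(d,a), on(d,d), ready(a,d), ready(d,c), ready(d,d)}
optimal plan length = 3; 3 > 2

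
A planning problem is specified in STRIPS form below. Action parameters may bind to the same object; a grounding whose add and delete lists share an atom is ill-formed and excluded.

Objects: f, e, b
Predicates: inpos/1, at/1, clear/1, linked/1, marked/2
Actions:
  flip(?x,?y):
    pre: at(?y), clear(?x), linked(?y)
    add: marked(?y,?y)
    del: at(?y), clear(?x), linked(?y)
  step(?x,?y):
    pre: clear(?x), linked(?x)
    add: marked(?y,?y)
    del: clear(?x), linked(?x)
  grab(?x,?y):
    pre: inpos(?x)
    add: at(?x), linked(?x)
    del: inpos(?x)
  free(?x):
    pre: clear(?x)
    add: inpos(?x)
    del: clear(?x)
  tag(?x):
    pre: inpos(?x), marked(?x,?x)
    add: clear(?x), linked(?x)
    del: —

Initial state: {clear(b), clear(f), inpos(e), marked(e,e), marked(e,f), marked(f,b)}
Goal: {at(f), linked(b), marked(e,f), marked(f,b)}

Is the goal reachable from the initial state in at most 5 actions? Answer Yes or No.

Yes

1. free(f)  →  {clear(b), inpos(e), inpos(f), marked(e,e), marked(e,f), marked(f,b)}
2. grab(f,f)  →  {at(f), clear(b), inpos(e), linked(f), marked(e,e), marked(e,f), marked(f,b)}
3. free(b)  →  {at(f), inpos(b), inpos(e), linked(f), marked(e,e), marked(e,f), marked(f,b)}
4. grab(b,f)  →  {at(b), at(f), inpos(e), linked(b), linked(f), marked(e,e), marked(e,f), marked(f,b)}
optimal plan length = 4; 4 ≤ 5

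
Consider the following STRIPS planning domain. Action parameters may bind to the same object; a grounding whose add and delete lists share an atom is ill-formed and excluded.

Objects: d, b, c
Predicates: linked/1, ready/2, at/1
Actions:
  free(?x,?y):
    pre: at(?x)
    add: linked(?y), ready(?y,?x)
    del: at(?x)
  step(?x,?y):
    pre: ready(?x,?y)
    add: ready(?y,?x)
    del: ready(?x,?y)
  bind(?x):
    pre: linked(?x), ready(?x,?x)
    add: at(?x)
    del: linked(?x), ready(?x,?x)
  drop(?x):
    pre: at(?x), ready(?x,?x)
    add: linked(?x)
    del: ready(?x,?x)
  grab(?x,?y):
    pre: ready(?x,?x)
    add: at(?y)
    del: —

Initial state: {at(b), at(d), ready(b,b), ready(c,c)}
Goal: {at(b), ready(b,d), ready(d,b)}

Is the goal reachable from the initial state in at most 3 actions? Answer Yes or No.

Yes

1. free(d,b)  →  {at(b), linked(b), ready(b,b), ready(b,d), ready(c,c)}
2. free(b,d)  →  {linked(b), linked(d), ready(b,b), ready(b,d), ready(c,c), ready(d,b)}
3. bind(b)  →  {at(b), linked(d), ready(b,d), ready(c,c), ready(d,b)}
optimal plan length = 3; 3 ≤ 3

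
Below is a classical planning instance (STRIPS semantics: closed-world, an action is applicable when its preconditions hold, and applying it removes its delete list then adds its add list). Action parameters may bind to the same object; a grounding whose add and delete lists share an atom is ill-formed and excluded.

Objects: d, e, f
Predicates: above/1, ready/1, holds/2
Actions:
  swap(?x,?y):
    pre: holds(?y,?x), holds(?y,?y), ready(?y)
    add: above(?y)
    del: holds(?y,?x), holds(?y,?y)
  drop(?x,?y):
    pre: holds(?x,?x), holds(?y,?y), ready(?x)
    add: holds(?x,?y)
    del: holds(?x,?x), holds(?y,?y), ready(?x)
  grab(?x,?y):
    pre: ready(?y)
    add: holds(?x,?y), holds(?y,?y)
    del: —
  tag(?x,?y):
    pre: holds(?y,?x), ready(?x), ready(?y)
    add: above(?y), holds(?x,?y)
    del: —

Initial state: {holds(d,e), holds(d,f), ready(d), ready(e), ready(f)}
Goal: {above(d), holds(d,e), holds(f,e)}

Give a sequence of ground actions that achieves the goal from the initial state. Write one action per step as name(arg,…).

1. grab(f,e)  →  {holds(d,e), holds(d,f), holds(e,e), holds(f,e), ready(d), ready(e), ready(f)}
2. tag(e,d)  →  {above(d), holds(d,e), holds(d,f), holds(e,d), holds(e,e), holds(f,e), ready(d), ready(e), ready(f)}

grab(f,e); tag(e,d)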